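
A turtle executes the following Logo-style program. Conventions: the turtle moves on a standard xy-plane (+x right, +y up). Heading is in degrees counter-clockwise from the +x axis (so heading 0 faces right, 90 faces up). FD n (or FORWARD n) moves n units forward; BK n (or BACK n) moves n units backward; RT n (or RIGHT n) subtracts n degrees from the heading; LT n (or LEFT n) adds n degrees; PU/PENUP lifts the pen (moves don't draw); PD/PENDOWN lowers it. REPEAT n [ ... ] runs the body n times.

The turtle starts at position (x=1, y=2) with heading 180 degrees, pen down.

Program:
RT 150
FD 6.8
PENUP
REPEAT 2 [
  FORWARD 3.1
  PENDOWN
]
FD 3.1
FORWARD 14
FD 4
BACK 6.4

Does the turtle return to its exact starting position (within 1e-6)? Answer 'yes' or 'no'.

Answer: no

Derivation:
Executing turtle program step by step:
Start: pos=(1,2), heading=180, pen down
RT 150: heading 180 -> 30
FD 6.8: (1,2) -> (6.889,5.4) [heading=30, draw]
PU: pen up
REPEAT 2 [
  -- iteration 1/2 --
  FD 3.1: (6.889,5.4) -> (9.574,6.95) [heading=30, move]
  PD: pen down
  -- iteration 2/2 --
  FD 3.1: (9.574,6.95) -> (12.258,8.5) [heading=30, draw]
  PD: pen down
]
FD 3.1: (12.258,8.5) -> (14.943,10.05) [heading=30, draw]
FD 14: (14.943,10.05) -> (27.067,17.05) [heading=30, draw]
FD 4: (27.067,17.05) -> (30.531,19.05) [heading=30, draw]
BK 6.4: (30.531,19.05) -> (24.989,15.85) [heading=30, draw]
Final: pos=(24.989,15.85), heading=30, 6 segment(s) drawn

Start position: (1, 2)
Final position: (24.989, 15.85)
Distance = 27.7; >= 1e-6 -> NOT closed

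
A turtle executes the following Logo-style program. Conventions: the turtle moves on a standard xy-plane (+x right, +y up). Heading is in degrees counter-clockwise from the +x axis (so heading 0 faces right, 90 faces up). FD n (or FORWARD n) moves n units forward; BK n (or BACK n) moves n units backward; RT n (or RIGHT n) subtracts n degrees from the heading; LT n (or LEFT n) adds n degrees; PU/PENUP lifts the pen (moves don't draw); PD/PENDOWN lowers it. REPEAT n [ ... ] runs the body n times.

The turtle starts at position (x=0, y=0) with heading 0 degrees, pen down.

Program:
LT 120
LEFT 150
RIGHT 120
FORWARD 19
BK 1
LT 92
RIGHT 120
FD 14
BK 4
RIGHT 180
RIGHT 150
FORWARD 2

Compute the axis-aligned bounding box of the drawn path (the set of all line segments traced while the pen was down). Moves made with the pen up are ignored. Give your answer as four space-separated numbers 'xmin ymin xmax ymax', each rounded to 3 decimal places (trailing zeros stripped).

Answer: -23.007 0 0 20.873

Derivation:
Executing turtle program step by step:
Start: pos=(0,0), heading=0, pen down
LT 120: heading 0 -> 120
LT 150: heading 120 -> 270
RT 120: heading 270 -> 150
FD 19: (0,0) -> (-16.454,9.5) [heading=150, draw]
BK 1: (-16.454,9.5) -> (-15.588,9) [heading=150, draw]
LT 92: heading 150 -> 242
RT 120: heading 242 -> 122
FD 14: (-15.588,9) -> (-23.007,20.873) [heading=122, draw]
BK 4: (-23.007,20.873) -> (-20.888,17.48) [heading=122, draw]
RT 180: heading 122 -> 302
RT 150: heading 302 -> 152
FD 2: (-20.888,17.48) -> (-22.654,18.419) [heading=152, draw]
Final: pos=(-22.654,18.419), heading=152, 5 segment(s) drawn

Segment endpoints: x in {-23.007, -22.654, -20.888, -16.454, -15.588, 0}, y in {0, 9, 9.5, 17.48, 18.419, 20.873}
xmin=-23.007, ymin=0, xmax=0, ymax=20.873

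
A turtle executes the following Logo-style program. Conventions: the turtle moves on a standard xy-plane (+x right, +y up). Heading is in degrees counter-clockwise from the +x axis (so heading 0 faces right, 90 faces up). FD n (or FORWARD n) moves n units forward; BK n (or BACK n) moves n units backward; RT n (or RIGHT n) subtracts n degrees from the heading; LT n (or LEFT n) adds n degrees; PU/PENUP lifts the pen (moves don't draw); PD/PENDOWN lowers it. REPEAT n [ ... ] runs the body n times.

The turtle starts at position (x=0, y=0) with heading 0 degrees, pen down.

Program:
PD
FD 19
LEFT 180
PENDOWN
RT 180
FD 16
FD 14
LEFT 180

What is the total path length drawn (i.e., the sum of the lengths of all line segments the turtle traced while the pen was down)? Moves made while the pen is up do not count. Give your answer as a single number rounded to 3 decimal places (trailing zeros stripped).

Answer: 49

Derivation:
Executing turtle program step by step:
Start: pos=(0,0), heading=0, pen down
PD: pen down
FD 19: (0,0) -> (19,0) [heading=0, draw]
LT 180: heading 0 -> 180
PD: pen down
RT 180: heading 180 -> 0
FD 16: (19,0) -> (35,0) [heading=0, draw]
FD 14: (35,0) -> (49,0) [heading=0, draw]
LT 180: heading 0 -> 180
Final: pos=(49,0), heading=180, 3 segment(s) drawn

Segment lengths:
  seg 1: (0,0) -> (19,0), length = 19
  seg 2: (19,0) -> (35,0), length = 16
  seg 3: (35,0) -> (49,0), length = 14
Total = 49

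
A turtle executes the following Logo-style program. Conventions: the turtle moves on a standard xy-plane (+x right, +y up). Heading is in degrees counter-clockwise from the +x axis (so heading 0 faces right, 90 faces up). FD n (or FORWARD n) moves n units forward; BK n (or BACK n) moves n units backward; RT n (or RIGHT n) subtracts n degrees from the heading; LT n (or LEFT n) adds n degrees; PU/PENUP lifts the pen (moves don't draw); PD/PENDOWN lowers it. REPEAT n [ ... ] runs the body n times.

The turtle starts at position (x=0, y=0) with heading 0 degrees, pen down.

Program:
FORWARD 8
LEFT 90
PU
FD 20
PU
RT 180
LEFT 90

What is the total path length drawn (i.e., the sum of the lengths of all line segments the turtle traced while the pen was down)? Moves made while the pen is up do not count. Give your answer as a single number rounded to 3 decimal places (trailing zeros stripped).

Answer: 8

Derivation:
Executing turtle program step by step:
Start: pos=(0,0), heading=0, pen down
FD 8: (0,0) -> (8,0) [heading=0, draw]
LT 90: heading 0 -> 90
PU: pen up
FD 20: (8,0) -> (8,20) [heading=90, move]
PU: pen up
RT 180: heading 90 -> 270
LT 90: heading 270 -> 0
Final: pos=(8,20), heading=0, 1 segment(s) drawn

Segment lengths:
  seg 1: (0,0) -> (8,0), length = 8
Total = 8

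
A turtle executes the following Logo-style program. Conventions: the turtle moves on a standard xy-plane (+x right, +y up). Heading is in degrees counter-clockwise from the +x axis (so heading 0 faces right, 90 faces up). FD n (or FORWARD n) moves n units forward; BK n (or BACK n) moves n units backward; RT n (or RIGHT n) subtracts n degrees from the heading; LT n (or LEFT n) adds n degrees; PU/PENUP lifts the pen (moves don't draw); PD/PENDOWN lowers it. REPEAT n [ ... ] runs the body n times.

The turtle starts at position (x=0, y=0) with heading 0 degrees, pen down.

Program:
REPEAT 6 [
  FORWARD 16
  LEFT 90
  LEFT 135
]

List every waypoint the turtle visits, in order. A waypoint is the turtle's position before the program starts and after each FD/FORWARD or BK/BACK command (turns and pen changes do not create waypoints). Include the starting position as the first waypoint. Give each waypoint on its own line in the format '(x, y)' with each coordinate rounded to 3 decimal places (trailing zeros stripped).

Answer: (0, 0)
(16, 0)
(4.686, -11.314)
(4.686, 4.686)
(16, -6.627)
(0, -6.627)
(11.314, 4.686)

Derivation:
Executing turtle program step by step:
Start: pos=(0,0), heading=0, pen down
REPEAT 6 [
  -- iteration 1/6 --
  FD 16: (0,0) -> (16,0) [heading=0, draw]
  LT 90: heading 0 -> 90
  LT 135: heading 90 -> 225
  -- iteration 2/6 --
  FD 16: (16,0) -> (4.686,-11.314) [heading=225, draw]
  LT 90: heading 225 -> 315
  LT 135: heading 315 -> 90
  -- iteration 3/6 --
  FD 16: (4.686,-11.314) -> (4.686,4.686) [heading=90, draw]
  LT 90: heading 90 -> 180
  LT 135: heading 180 -> 315
  -- iteration 4/6 --
  FD 16: (4.686,4.686) -> (16,-6.627) [heading=315, draw]
  LT 90: heading 315 -> 45
  LT 135: heading 45 -> 180
  -- iteration 5/6 --
  FD 16: (16,-6.627) -> (0,-6.627) [heading=180, draw]
  LT 90: heading 180 -> 270
  LT 135: heading 270 -> 45
  -- iteration 6/6 --
  FD 16: (0,-6.627) -> (11.314,4.686) [heading=45, draw]
  LT 90: heading 45 -> 135
  LT 135: heading 135 -> 270
]
Final: pos=(11.314,4.686), heading=270, 6 segment(s) drawn
Waypoints (7 total):
(0, 0)
(16, 0)
(4.686, -11.314)
(4.686, 4.686)
(16, -6.627)
(0, -6.627)
(11.314, 4.686)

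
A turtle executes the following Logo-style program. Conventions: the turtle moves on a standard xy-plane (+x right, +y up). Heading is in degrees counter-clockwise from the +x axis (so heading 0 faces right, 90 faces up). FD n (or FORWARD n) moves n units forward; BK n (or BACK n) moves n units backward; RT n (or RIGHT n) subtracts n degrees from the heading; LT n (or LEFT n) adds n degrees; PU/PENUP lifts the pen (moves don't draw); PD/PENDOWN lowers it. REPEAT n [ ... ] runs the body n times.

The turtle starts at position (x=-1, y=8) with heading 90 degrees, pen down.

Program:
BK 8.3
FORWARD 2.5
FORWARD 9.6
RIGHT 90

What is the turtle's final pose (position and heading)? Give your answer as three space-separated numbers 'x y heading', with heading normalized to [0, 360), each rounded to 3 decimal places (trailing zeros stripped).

Answer: -1 11.8 0

Derivation:
Executing turtle program step by step:
Start: pos=(-1,8), heading=90, pen down
BK 8.3: (-1,8) -> (-1,-0.3) [heading=90, draw]
FD 2.5: (-1,-0.3) -> (-1,2.2) [heading=90, draw]
FD 9.6: (-1,2.2) -> (-1,11.8) [heading=90, draw]
RT 90: heading 90 -> 0
Final: pos=(-1,11.8), heading=0, 3 segment(s) drawn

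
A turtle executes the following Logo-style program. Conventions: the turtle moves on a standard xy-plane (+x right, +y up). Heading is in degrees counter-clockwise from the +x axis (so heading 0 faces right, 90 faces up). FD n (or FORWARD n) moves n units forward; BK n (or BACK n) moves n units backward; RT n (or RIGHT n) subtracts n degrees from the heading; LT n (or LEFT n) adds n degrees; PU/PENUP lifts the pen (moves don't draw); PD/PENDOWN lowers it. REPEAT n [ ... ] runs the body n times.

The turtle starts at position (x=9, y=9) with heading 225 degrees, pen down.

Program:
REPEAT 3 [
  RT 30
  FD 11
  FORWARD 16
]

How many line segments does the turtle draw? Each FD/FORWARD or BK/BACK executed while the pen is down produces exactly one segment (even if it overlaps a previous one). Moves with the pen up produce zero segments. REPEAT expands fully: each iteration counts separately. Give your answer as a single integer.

Executing turtle program step by step:
Start: pos=(9,9), heading=225, pen down
REPEAT 3 [
  -- iteration 1/3 --
  RT 30: heading 225 -> 195
  FD 11: (9,9) -> (-1.625,6.153) [heading=195, draw]
  FD 16: (-1.625,6.153) -> (-17.08,2.012) [heading=195, draw]
  -- iteration 2/3 --
  RT 30: heading 195 -> 165
  FD 11: (-17.08,2.012) -> (-27.705,4.859) [heading=165, draw]
  FD 16: (-27.705,4.859) -> (-43.16,9) [heading=165, draw]
  -- iteration 3/3 --
  RT 30: heading 165 -> 135
  FD 11: (-43.16,9) -> (-50.938,16.778) [heading=135, draw]
  FD 16: (-50.938,16.778) -> (-62.252,28.092) [heading=135, draw]
]
Final: pos=(-62.252,28.092), heading=135, 6 segment(s) drawn
Segments drawn: 6

Answer: 6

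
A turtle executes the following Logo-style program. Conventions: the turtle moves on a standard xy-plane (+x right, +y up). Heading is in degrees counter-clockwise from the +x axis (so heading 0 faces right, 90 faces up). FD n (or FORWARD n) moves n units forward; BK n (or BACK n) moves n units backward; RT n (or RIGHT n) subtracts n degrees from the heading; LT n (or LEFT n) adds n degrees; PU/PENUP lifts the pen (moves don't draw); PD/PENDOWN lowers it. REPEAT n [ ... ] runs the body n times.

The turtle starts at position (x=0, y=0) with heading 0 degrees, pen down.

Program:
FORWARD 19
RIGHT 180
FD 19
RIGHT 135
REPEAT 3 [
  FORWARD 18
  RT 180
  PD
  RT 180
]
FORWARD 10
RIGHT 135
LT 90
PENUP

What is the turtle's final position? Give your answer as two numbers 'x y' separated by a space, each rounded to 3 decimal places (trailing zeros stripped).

Answer: 45.255 45.255

Derivation:
Executing turtle program step by step:
Start: pos=(0,0), heading=0, pen down
FD 19: (0,0) -> (19,0) [heading=0, draw]
RT 180: heading 0 -> 180
FD 19: (19,0) -> (0,0) [heading=180, draw]
RT 135: heading 180 -> 45
REPEAT 3 [
  -- iteration 1/3 --
  FD 18: (0,0) -> (12.728,12.728) [heading=45, draw]
  RT 180: heading 45 -> 225
  PD: pen down
  RT 180: heading 225 -> 45
  -- iteration 2/3 --
  FD 18: (12.728,12.728) -> (25.456,25.456) [heading=45, draw]
  RT 180: heading 45 -> 225
  PD: pen down
  RT 180: heading 225 -> 45
  -- iteration 3/3 --
  FD 18: (25.456,25.456) -> (38.184,38.184) [heading=45, draw]
  RT 180: heading 45 -> 225
  PD: pen down
  RT 180: heading 225 -> 45
]
FD 10: (38.184,38.184) -> (45.255,45.255) [heading=45, draw]
RT 135: heading 45 -> 270
LT 90: heading 270 -> 0
PU: pen up
Final: pos=(45.255,45.255), heading=0, 6 segment(s) drawn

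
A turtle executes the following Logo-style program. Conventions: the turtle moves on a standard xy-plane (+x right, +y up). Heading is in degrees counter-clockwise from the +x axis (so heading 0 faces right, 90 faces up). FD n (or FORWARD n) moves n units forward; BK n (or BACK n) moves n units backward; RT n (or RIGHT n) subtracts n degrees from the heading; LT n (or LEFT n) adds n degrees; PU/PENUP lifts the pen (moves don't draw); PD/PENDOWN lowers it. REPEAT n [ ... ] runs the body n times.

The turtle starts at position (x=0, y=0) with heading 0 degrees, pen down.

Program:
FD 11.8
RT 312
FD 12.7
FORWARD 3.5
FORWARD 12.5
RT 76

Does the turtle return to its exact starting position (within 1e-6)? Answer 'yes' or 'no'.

Executing turtle program step by step:
Start: pos=(0,0), heading=0, pen down
FD 11.8: (0,0) -> (11.8,0) [heading=0, draw]
RT 312: heading 0 -> 48
FD 12.7: (11.8,0) -> (20.298,9.438) [heading=48, draw]
FD 3.5: (20.298,9.438) -> (22.64,12.039) [heading=48, draw]
FD 12.5: (22.64,12.039) -> (31.004,21.328) [heading=48, draw]
RT 76: heading 48 -> 332
Final: pos=(31.004,21.328), heading=332, 4 segment(s) drawn

Start position: (0, 0)
Final position: (31.004, 21.328)
Distance = 37.632; >= 1e-6 -> NOT closed

Answer: no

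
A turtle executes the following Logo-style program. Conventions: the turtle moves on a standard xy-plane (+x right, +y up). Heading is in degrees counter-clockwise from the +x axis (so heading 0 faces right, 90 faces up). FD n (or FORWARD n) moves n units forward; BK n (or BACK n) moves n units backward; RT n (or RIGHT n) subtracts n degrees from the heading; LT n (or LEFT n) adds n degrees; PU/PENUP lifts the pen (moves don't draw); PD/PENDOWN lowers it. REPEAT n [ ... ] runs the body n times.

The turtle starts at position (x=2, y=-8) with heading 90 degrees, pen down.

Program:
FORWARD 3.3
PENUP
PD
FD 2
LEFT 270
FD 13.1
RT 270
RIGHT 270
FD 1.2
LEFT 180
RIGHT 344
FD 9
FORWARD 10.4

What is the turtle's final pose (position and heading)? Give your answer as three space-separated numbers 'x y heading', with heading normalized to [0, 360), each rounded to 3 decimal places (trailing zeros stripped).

Answer: 32.548 2.647 16

Derivation:
Executing turtle program step by step:
Start: pos=(2,-8), heading=90, pen down
FD 3.3: (2,-8) -> (2,-4.7) [heading=90, draw]
PU: pen up
PD: pen down
FD 2: (2,-4.7) -> (2,-2.7) [heading=90, draw]
LT 270: heading 90 -> 0
FD 13.1: (2,-2.7) -> (15.1,-2.7) [heading=0, draw]
RT 270: heading 0 -> 90
RT 270: heading 90 -> 180
FD 1.2: (15.1,-2.7) -> (13.9,-2.7) [heading=180, draw]
LT 180: heading 180 -> 0
RT 344: heading 0 -> 16
FD 9: (13.9,-2.7) -> (22.551,-0.219) [heading=16, draw]
FD 10.4: (22.551,-0.219) -> (32.548,2.647) [heading=16, draw]
Final: pos=(32.548,2.647), heading=16, 6 segment(s) drawn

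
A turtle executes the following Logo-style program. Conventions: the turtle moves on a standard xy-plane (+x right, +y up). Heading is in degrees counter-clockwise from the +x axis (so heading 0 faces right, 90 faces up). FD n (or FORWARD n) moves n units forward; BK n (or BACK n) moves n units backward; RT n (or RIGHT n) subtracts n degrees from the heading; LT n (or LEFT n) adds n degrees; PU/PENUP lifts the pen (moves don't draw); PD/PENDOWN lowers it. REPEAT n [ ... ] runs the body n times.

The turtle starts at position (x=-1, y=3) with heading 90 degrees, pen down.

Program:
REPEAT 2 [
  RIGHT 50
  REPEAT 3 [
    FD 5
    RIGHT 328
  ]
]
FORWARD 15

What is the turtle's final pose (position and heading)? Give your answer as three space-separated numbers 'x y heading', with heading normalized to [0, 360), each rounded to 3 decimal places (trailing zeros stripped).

Answer: -18.154 27.2 182

Derivation:
Executing turtle program step by step:
Start: pos=(-1,3), heading=90, pen down
REPEAT 2 [
  -- iteration 1/2 --
  RT 50: heading 90 -> 40
  REPEAT 3 [
    -- iteration 1/3 --
    FD 5: (-1,3) -> (2.83,6.214) [heading=40, draw]
    RT 328: heading 40 -> 72
    -- iteration 2/3 --
    FD 5: (2.83,6.214) -> (4.375,10.969) [heading=72, draw]
    RT 328: heading 72 -> 104
    -- iteration 3/3 --
    FD 5: (4.375,10.969) -> (3.166,15.821) [heading=104, draw]
    RT 328: heading 104 -> 136
  ]
  -- iteration 2/2 --
  RT 50: heading 136 -> 86
  REPEAT 3 [
    -- iteration 1/3 --
    FD 5: (3.166,15.821) -> (3.514,20.809) [heading=86, draw]
    RT 328: heading 86 -> 118
    -- iteration 2/3 --
    FD 5: (3.514,20.809) -> (1.167,25.223) [heading=118, draw]
    RT 328: heading 118 -> 150
    -- iteration 3/3 --
    FD 5: (1.167,25.223) -> (-3.163,27.723) [heading=150, draw]
    RT 328: heading 150 -> 182
  ]
]
FD 15: (-3.163,27.723) -> (-18.154,27.2) [heading=182, draw]
Final: pos=(-18.154,27.2), heading=182, 7 segment(s) drawn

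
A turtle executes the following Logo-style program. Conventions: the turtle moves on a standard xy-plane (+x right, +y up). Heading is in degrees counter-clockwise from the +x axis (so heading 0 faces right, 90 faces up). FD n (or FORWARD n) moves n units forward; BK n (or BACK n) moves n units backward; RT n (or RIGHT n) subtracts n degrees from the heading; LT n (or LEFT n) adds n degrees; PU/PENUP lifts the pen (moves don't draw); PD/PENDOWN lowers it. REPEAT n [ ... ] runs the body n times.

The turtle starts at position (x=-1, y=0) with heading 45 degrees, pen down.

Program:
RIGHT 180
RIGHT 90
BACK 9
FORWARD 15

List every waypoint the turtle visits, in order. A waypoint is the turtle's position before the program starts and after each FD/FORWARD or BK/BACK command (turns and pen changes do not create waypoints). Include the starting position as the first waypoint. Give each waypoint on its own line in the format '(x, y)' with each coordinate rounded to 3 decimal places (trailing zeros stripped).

Answer: (-1, 0)
(5.364, -6.364)
(-5.243, 4.243)

Derivation:
Executing turtle program step by step:
Start: pos=(-1,0), heading=45, pen down
RT 180: heading 45 -> 225
RT 90: heading 225 -> 135
BK 9: (-1,0) -> (5.364,-6.364) [heading=135, draw]
FD 15: (5.364,-6.364) -> (-5.243,4.243) [heading=135, draw]
Final: pos=(-5.243,4.243), heading=135, 2 segment(s) drawn
Waypoints (3 total):
(-1, 0)
(5.364, -6.364)
(-5.243, 4.243)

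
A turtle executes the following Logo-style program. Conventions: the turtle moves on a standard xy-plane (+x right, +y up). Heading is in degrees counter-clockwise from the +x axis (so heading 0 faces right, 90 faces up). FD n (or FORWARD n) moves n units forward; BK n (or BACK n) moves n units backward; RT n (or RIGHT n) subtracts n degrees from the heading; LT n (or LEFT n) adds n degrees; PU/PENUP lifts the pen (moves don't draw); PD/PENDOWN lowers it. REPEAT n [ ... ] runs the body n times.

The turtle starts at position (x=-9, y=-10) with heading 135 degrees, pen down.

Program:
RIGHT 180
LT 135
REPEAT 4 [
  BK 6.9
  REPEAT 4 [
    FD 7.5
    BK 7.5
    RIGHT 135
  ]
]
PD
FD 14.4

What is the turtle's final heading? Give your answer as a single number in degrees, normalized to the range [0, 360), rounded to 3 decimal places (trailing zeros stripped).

Executing turtle program step by step:
Start: pos=(-9,-10), heading=135, pen down
RT 180: heading 135 -> 315
LT 135: heading 315 -> 90
REPEAT 4 [
  -- iteration 1/4 --
  BK 6.9: (-9,-10) -> (-9,-16.9) [heading=90, draw]
  REPEAT 4 [
    -- iteration 1/4 --
    FD 7.5: (-9,-16.9) -> (-9,-9.4) [heading=90, draw]
    BK 7.5: (-9,-9.4) -> (-9,-16.9) [heading=90, draw]
    RT 135: heading 90 -> 315
    -- iteration 2/4 --
    FD 7.5: (-9,-16.9) -> (-3.697,-22.203) [heading=315, draw]
    BK 7.5: (-3.697,-22.203) -> (-9,-16.9) [heading=315, draw]
    RT 135: heading 315 -> 180
    -- iteration 3/4 --
    FD 7.5: (-9,-16.9) -> (-16.5,-16.9) [heading=180, draw]
    BK 7.5: (-16.5,-16.9) -> (-9,-16.9) [heading=180, draw]
    RT 135: heading 180 -> 45
    -- iteration 4/4 --
    FD 7.5: (-9,-16.9) -> (-3.697,-11.597) [heading=45, draw]
    BK 7.5: (-3.697,-11.597) -> (-9,-16.9) [heading=45, draw]
    RT 135: heading 45 -> 270
  ]
  -- iteration 2/4 --
  BK 6.9: (-9,-16.9) -> (-9,-10) [heading=270, draw]
  REPEAT 4 [
    -- iteration 1/4 --
    FD 7.5: (-9,-10) -> (-9,-17.5) [heading=270, draw]
    BK 7.5: (-9,-17.5) -> (-9,-10) [heading=270, draw]
    RT 135: heading 270 -> 135
    -- iteration 2/4 --
    FD 7.5: (-9,-10) -> (-14.303,-4.697) [heading=135, draw]
    BK 7.5: (-14.303,-4.697) -> (-9,-10) [heading=135, draw]
    RT 135: heading 135 -> 0
    -- iteration 3/4 --
    FD 7.5: (-9,-10) -> (-1.5,-10) [heading=0, draw]
    BK 7.5: (-1.5,-10) -> (-9,-10) [heading=0, draw]
    RT 135: heading 0 -> 225
    -- iteration 4/4 --
    FD 7.5: (-9,-10) -> (-14.303,-15.303) [heading=225, draw]
    BK 7.5: (-14.303,-15.303) -> (-9,-10) [heading=225, draw]
    RT 135: heading 225 -> 90
  ]
  -- iteration 3/4 --
  BK 6.9: (-9,-10) -> (-9,-16.9) [heading=90, draw]
  REPEAT 4 [
    -- iteration 1/4 --
    FD 7.5: (-9,-16.9) -> (-9,-9.4) [heading=90, draw]
    BK 7.5: (-9,-9.4) -> (-9,-16.9) [heading=90, draw]
    RT 135: heading 90 -> 315
    -- iteration 2/4 --
    FD 7.5: (-9,-16.9) -> (-3.697,-22.203) [heading=315, draw]
    BK 7.5: (-3.697,-22.203) -> (-9,-16.9) [heading=315, draw]
    RT 135: heading 315 -> 180
    -- iteration 3/4 --
    FD 7.5: (-9,-16.9) -> (-16.5,-16.9) [heading=180, draw]
    BK 7.5: (-16.5,-16.9) -> (-9,-16.9) [heading=180, draw]
    RT 135: heading 180 -> 45
    -- iteration 4/4 --
    FD 7.5: (-9,-16.9) -> (-3.697,-11.597) [heading=45, draw]
    BK 7.5: (-3.697,-11.597) -> (-9,-16.9) [heading=45, draw]
    RT 135: heading 45 -> 270
  ]
  -- iteration 4/4 --
  BK 6.9: (-9,-16.9) -> (-9,-10) [heading=270, draw]
  REPEAT 4 [
    -- iteration 1/4 --
    FD 7.5: (-9,-10) -> (-9,-17.5) [heading=270, draw]
    BK 7.5: (-9,-17.5) -> (-9,-10) [heading=270, draw]
    RT 135: heading 270 -> 135
    -- iteration 2/4 --
    FD 7.5: (-9,-10) -> (-14.303,-4.697) [heading=135, draw]
    BK 7.5: (-14.303,-4.697) -> (-9,-10) [heading=135, draw]
    RT 135: heading 135 -> 0
    -- iteration 3/4 --
    FD 7.5: (-9,-10) -> (-1.5,-10) [heading=0, draw]
    BK 7.5: (-1.5,-10) -> (-9,-10) [heading=0, draw]
    RT 135: heading 0 -> 225
    -- iteration 4/4 --
    FD 7.5: (-9,-10) -> (-14.303,-15.303) [heading=225, draw]
    BK 7.5: (-14.303,-15.303) -> (-9,-10) [heading=225, draw]
    RT 135: heading 225 -> 90
  ]
]
PD: pen down
FD 14.4: (-9,-10) -> (-9,4.4) [heading=90, draw]
Final: pos=(-9,4.4), heading=90, 37 segment(s) drawn

Answer: 90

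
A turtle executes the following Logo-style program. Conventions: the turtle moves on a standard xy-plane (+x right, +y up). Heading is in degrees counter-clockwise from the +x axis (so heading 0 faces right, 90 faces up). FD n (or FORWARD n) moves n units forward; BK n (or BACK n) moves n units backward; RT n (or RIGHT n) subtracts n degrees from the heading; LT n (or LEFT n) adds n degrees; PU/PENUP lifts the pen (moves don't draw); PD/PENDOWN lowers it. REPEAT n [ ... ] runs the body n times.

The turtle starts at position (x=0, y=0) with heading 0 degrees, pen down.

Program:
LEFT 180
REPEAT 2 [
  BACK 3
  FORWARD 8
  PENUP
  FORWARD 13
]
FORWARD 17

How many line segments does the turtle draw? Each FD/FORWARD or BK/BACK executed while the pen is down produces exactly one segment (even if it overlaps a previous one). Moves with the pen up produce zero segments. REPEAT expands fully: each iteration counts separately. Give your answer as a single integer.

Answer: 2

Derivation:
Executing turtle program step by step:
Start: pos=(0,0), heading=0, pen down
LT 180: heading 0 -> 180
REPEAT 2 [
  -- iteration 1/2 --
  BK 3: (0,0) -> (3,0) [heading=180, draw]
  FD 8: (3,0) -> (-5,0) [heading=180, draw]
  PU: pen up
  FD 13: (-5,0) -> (-18,0) [heading=180, move]
  -- iteration 2/2 --
  BK 3: (-18,0) -> (-15,0) [heading=180, move]
  FD 8: (-15,0) -> (-23,0) [heading=180, move]
  PU: pen up
  FD 13: (-23,0) -> (-36,0) [heading=180, move]
]
FD 17: (-36,0) -> (-53,0) [heading=180, move]
Final: pos=(-53,0), heading=180, 2 segment(s) drawn
Segments drawn: 2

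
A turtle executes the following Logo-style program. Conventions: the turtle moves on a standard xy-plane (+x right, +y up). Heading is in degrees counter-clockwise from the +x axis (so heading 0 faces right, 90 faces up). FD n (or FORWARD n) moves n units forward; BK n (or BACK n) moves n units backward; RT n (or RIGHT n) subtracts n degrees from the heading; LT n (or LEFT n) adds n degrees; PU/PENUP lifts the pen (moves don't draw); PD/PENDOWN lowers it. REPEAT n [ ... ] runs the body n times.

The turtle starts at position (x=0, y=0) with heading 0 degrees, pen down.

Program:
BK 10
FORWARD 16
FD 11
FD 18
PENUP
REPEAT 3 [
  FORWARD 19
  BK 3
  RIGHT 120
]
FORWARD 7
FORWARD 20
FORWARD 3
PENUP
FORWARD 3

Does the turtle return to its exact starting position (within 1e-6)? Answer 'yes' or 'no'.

Executing turtle program step by step:
Start: pos=(0,0), heading=0, pen down
BK 10: (0,0) -> (-10,0) [heading=0, draw]
FD 16: (-10,0) -> (6,0) [heading=0, draw]
FD 11: (6,0) -> (17,0) [heading=0, draw]
FD 18: (17,0) -> (35,0) [heading=0, draw]
PU: pen up
REPEAT 3 [
  -- iteration 1/3 --
  FD 19: (35,0) -> (54,0) [heading=0, move]
  BK 3: (54,0) -> (51,0) [heading=0, move]
  RT 120: heading 0 -> 240
  -- iteration 2/3 --
  FD 19: (51,0) -> (41.5,-16.454) [heading=240, move]
  BK 3: (41.5,-16.454) -> (43,-13.856) [heading=240, move]
  RT 120: heading 240 -> 120
  -- iteration 3/3 --
  FD 19: (43,-13.856) -> (33.5,2.598) [heading=120, move]
  BK 3: (33.5,2.598) -> (35,0) [heading=120, move]
  RT 120: heading 120 -> 0
]
FD 7: (35,0) -> (42,0) [heading=0, move]
FD 20: (42,0) -> (62,0) [heading=0, move]
FD 3: (62,0) -> (65,0) [heading=0, move]
PU: pen up
FD 3: (65,0) -> (68,0) [heading=0, move]
Final: pos=(68,0), heading=0, 4 segment(s) drawn

Start position: (0, 0)
Final position: (68, 0)
Distance = 68; >= 1e-6 -> NOT closed

Answer: no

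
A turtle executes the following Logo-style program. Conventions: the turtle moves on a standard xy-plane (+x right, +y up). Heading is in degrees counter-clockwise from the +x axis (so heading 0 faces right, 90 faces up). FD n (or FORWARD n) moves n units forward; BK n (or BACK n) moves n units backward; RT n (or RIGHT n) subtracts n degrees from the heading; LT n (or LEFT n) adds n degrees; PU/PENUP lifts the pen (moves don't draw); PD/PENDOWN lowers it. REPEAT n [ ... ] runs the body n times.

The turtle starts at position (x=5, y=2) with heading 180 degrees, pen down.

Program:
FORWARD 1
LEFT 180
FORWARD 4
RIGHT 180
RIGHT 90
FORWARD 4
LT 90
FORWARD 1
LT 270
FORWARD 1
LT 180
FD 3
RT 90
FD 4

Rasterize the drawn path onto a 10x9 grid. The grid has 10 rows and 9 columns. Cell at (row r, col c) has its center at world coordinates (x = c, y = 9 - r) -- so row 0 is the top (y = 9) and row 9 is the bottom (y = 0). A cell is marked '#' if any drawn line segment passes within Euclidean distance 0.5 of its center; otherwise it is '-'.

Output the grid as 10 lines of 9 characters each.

Answer: ---------
---------
-------#-
-------##
-------##
---######
--------#
----#####
---------
---------

Derivation:
Segment 0: (5,2) -> (4,2)
Segment 1: (4,2) -> (8,2)
Segment 2: (8,2) -> (8,6)
Segment 3: (8,6) -> (7,6)
Segment 4: (7,6) -> (7,7)
Segment 5: (7,7) -> (7,4)
Segment 6: (7,4) -> (3,4)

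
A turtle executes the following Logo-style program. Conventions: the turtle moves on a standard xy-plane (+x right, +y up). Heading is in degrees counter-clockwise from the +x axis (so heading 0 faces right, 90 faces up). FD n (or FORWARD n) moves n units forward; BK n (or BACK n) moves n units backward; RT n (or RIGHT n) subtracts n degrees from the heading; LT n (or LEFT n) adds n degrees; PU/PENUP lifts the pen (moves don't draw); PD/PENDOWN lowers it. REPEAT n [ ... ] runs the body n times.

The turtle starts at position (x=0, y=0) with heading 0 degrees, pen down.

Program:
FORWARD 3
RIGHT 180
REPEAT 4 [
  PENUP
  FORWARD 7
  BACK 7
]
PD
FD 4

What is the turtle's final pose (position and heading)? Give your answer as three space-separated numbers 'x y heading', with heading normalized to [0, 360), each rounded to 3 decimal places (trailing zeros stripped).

Answer: -1 0 180

Derivation:
Executing turtle program step by step:
Start: pos=(0,0), heading=0, pen down
FD 3: (0,0) -> (3,0) [heading=0, draw]
RT 180: heading 0 -> 180
REPEAT 4 [
  -- iteration 1/4 --
  PU: pen up
  FD 7: (3,0) -> (-4,0) [heading=180, move]
  BK 7: (-4,0) -> (3,0) [heading=180, move]
  -- iteration 2/4 --
  PU: pen up
  FD 7: (3,0) -> (-4,0) [heading=180, move]
  BK 7: (-4,0) -> (3,0) [heading=180, move]
  -- iteration 3/4 --
  PU: pen up
  FD 7: (3,0) -> (-4,0) [heading=180, move]
  BK 7: (-4,0) -> (3,0) [heading=180, move]
  -- iteration 4/4 --
  PU: pen up
  FD 7: (3,0) -> (-4,0) [heading=180, move]
  BK 7: (-4,0) -> (3,0) [heading=180, move]
]
PD: pen down
FD 4: (3,0) -> (-1,0) [heading=180, draw]
Final: pos=(-1,0), heading=180, 2 segment(s) drawn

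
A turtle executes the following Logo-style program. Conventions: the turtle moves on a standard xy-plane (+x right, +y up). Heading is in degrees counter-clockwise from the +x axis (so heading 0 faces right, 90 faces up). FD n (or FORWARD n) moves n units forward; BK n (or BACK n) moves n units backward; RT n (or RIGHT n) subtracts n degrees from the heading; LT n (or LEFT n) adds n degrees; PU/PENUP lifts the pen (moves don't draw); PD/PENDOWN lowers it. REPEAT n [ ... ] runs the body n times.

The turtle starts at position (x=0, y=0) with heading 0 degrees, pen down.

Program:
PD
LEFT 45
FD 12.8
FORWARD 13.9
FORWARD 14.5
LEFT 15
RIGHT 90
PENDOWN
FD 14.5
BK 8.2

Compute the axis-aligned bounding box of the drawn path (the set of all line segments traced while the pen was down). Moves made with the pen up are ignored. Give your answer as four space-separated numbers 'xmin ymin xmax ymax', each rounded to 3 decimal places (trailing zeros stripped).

Answer: 0 0 41.69 29.133

Derivation:
Executing turtle program step by step:
Start: pos=(0,0), heading=0, pen down
PD: pen down
LT 45: heading 0 -> 45
FD 12.8: (0,0) -> (9.051,9.051) [heading=45, draw]
FD 13.9: (9.051,9.051) -> (18.88,18.88) [heading=45, draw]
FD 14.5: (18.88,18.88) -> (29.133,29.133) [heading=45, draw]
LT 15: heading 45 -> 60
RT 90: heading 60 -> 330
PD: pen down
FD 14.5: (29.133,29.133) -> (41.69,21.883) [heading=330, draw]
BK 8.2: (41.69,21.883) -> (34.589,25.983) [heading=330, draw]
Final: pos=(34.589,25.983), heading=330, 5 segment(s) drawn

Segment endpoints: x in {0, 9.051, 18.88, 29.133, 34.589, 41.69}, y in {0, 9.051, 18.88, 21.883, 25.983, 29.133}
xmin=0, ymin=0, xmax=41.69, ymax=29.133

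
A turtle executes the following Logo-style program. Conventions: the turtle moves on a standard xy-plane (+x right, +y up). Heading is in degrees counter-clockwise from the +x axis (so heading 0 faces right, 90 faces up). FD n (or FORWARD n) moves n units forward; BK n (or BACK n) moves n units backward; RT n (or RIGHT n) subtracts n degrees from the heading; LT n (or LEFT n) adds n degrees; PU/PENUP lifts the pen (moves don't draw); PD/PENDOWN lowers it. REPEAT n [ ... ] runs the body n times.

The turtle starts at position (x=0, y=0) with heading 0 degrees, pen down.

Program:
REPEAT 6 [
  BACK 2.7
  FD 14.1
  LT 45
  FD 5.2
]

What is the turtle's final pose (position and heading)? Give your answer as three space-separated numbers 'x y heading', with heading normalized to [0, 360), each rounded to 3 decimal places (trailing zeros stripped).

Answer: -16.938 23.138 270

Derivation:
Executing turtle program step by step:
Start: pos=(0,0), heading=0, pen down
REPEAT 6 [
  -- iteration 1/6 --
  BK 2.7: (0,0) -> (-2.7,0) [heading=0, draw]
  FD 14.1: (-2.7,0) -> (11.4,0) [heading=0, draw]
  LT 45: heading 0 -> 45
  FD 5.2: (11.4,0) -> (15.077,3.677) [heading=45, draw]
  -- iteration 2/6 --
  BK 2.7: (15.077,3.677) -> (13.168,1.768) [heading=45, draw]
  FD 14.1: (13.168,1.768) -> (23.138,11.738) [heading=45, draw]
  LT 45: heading 45 -> 90
  FD 5.2: (23.138,11.738) -> (23.138,16.938) [heading=90, draw]
  -- iteration 3/6 --
  BK 2.7: (23.138,16.938) -> (23.138,14.238) [heading=90, draw]
  FD 14.1: (23.138,14.238) -> (23.138,28.338) [heading=90, draw]
  LT 45: heading 90 -> 135
  FD 5.2: (23.138,28.338) -> (19.461,32.015) [heading=135, draw]
  -- iteration 4/6 --
  BK 2.7: (19.461,32.015) -> (21.37,30.106) [heading=135, draw]
  FD 14.1: (21.37,30.106) -> (11.4,40.076) [heading=135, draw]
  LT 45: heading 135 -> 180
  FD 5.2: (11.4,40.076) -> (6.2,40.076) [heading=180, draw]
  -- iteration 5/6 --
  BK 2.7: (6.2,40.076) -> (8.9,40.076) [heading=180, draw]
  FD 14.1: (8.9,40.076) -> (-5.2,40.076) [heading=180, draw]
  LT 45: heading 180 -> 225
  FD 5.2: (-5.2,40.076) -> (-8.877,36.399) [heading=225, draw]
  -- iteration 6/6 --
  BK 2.7: (-8.877,36.399) -> (-6.968,38.308) [heading=225, draw]
  FD 14.1: (-6.968,38.308) -> (-16.938,28.338) [heading=225, draw]
  LT 45: heading 225 -> 270
  FD 5.2: (-16.938,28.338) -> (-16.938,23.138) [heading=270, draw]
]
Final: pos=(-16.938,23.138), heading=270, 18 segment(s) drawn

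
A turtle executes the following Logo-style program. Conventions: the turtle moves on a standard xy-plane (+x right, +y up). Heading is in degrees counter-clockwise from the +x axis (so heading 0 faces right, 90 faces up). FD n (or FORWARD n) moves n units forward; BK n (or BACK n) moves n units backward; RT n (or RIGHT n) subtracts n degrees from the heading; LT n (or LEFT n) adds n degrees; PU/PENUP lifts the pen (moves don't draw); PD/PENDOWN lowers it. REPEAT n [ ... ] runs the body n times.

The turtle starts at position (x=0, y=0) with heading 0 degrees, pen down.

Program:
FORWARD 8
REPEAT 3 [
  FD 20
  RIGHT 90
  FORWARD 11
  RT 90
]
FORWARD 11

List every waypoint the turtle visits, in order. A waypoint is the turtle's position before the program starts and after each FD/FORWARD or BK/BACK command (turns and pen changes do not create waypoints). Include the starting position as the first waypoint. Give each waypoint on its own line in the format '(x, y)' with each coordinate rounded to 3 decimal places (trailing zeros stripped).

Executing turtle program step by step:
Start: pos=(0,0), heading=0, pen down
FD 8: (0,0) -> (8,0) [heading=0, draw]
REPEAT 3 [
  -- iteration 1/3 --
  FD 20: (8,0) -> (28,0) [heading=0, draw]
  RT 90: heading 0 -> 270
  FD 11: (28,0) -> (28,-11) [heading=270, draw]
  RT 90: heading 270 -> 180
  -- iteration 2/3 --
  FD 20: (28,-11) -> (8,-11) [heading=180, draw]
  RT 90: heading 180 -> 90
  FD 11: (8,-11) -> (8,0) [heading=90, draw]
  RT 90: heading 90 -> 0
  -- iteration 3/3 --
  FD 20: (8,0) -> (28,0) [heading=0, draw]
  RT 90: heading 0 -> 270
  FD 11: (28,0) -> (28,-11) [heading=270, draw]
  RT 90: heading 270 -> 180
]
FD 11: (28,-11) -> (17,-11) [heading=180, draw]
Final: pos=(17,-11), heading=180, 8 segment(s) drawn
Waypoints (9 total):
(0, 0)
(8, 0)
(28, 0)
(28, -11)
(8, -11)
(8, 0)
(28, 0)
(28, -11)
(17, -11)

Answer: (0, 0)
(8, 0)
(28, 0)
(28, -11)
(8, -11)
(8, 0)
(28, 0)
(28, -11)
(17, -11)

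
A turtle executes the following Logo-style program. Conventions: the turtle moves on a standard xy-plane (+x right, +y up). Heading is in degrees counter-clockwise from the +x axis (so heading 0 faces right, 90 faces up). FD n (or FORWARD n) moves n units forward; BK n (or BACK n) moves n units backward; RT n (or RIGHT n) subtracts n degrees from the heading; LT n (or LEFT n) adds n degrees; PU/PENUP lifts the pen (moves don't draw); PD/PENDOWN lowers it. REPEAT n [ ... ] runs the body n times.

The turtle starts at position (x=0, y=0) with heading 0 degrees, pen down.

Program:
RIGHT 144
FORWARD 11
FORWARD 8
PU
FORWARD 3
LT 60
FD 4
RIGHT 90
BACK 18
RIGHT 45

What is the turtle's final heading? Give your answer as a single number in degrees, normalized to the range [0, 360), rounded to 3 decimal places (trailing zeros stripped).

Executing turtle program step by step:
Start: pos=(0,0), heading=0, pen down
RT 144: heading 0 -> 216
FD 11: (0,0) -> (-8.899,-6.466) [heading=216, draw]
FD 8: (-8.899,-6.466) -> (-15.371,-11.168) [heading=216, draw]
PU: pen up
FD 3: (-15.371,-11.168) -> (-17.798,-12.931) [heading=216, move]
LT 60: heading 216 -> 276
FD 4: (-17.798,-12.931) -> (-17.38,-16.909) [heading=276, move]
RT 90: heading 276 -> 186
BK 18: (-17.38,-16.909) -> (0.521,-15.028) [heading=186, move]
RT 45: heading 186 -> 141
Final: pos=(0.521,-15.028), heading=141, 2 segment(s) drawn

Answer: 141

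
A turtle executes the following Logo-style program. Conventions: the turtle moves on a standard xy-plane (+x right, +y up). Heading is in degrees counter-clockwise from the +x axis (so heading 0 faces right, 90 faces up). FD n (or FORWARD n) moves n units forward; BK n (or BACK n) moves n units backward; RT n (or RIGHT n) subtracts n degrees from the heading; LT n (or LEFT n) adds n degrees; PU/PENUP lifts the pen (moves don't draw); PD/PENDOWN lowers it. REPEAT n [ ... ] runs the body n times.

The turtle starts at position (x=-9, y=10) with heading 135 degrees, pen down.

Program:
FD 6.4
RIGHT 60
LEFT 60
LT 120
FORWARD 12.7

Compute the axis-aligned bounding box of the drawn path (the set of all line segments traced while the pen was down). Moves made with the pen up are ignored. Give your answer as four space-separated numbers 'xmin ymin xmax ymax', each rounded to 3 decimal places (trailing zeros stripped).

Answer: -16.812 2.258 -9 14.525

Derivation:
Executing turtle program step by step:
Start: pos=(-9,10), heading=135, pen down
FD 6.4: (-9,10) -> (-13.525,14.525) [heading=135, draw]
RT 60: heading 135 -> 75
LT 60: heading 75 -> 135
LT 120: heading 135 -> 255
FD 12.7: (-13.525,14.525) -> (-16.812,2.258) [heading=255, draw]
Final: pos=(-16.812,2.258), heading=255, 2 segment(s) drawn

Segment endpoints: x in {-16.812, -13.525, -9}, y in {2.258, 10, 14.525}
xmin=-16.812, ymin=2.258, xmax=-9, ymax=14.525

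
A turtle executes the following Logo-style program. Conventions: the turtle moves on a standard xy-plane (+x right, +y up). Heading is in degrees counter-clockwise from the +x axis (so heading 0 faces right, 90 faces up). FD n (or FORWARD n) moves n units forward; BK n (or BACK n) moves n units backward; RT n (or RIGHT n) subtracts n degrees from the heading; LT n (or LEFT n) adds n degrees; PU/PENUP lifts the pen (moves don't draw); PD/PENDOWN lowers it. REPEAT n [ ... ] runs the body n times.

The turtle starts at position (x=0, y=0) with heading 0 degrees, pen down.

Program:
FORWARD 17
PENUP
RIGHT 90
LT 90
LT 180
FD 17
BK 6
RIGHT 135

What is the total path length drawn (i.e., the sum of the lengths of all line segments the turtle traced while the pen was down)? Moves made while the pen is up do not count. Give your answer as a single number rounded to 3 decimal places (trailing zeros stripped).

Answer: 17

Derivation:
Executing turtle program step by step:
Start: pos=(0,0), heading=0, pen down
FD 17: (0,0) -> (17,0) [heading=0, draw]
PU: pen up
RT 90: heading 0 -> 270
LT 90: heading 270 -> 0
LT 180: heading 0 -> 180
FD 17: (17,0) -> (0,0) [heading=180, move]
BK 6: (0,0) -> (6,0) [heading=180, move]
RT 135: heading 180 -> 45
Final: pos=(6,0), heading=45, 1 segment(s) drawn

Segment lengths:
  seg 1: (0,0) -> (17,0), length = 17
Total = 17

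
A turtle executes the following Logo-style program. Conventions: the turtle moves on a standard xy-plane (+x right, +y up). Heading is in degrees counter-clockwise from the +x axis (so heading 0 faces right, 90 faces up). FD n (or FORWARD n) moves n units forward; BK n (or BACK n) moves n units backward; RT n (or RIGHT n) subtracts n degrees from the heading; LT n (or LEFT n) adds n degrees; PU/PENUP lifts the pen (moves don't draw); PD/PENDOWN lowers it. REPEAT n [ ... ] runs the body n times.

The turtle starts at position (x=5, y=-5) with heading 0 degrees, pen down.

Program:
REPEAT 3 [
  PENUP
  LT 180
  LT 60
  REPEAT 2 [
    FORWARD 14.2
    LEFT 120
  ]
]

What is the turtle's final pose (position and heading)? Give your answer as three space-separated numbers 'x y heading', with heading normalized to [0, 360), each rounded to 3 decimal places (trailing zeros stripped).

Answer: 5 -5 0

Derivation:
Executing turtle program step by step:
Start: pos=(5,-5), heading=0, pen down
REPEAT 3 [
  -- iteration 1/3 --
  PU: pen up
  LT 180: heading 0 -> 180
  LT 60: heading 180 -> 240
  REPEAT 2 [
    -- iteration 1/2 --
    FD 14.2: (5,-5) -> (-2.1,-17.298) [heading=240, move]
    LT 120: heading 240 -> 0
    -- iteration 2/2 --
    FD 14.2: (-2.1,-17.298) -> (12.1,-17.298) [heading=0, move]
    LT 120: heading 0 -> 120
  ]
  -- iteration 2/3 --
  PU: pen up
  LT 180: heading 120 -> 300
  LT 60: heading 300 -> 0
  REPEAT 2 [
    -- iteration 1/2 --
    FD 14.2: (12.1,-17.298) -> (26.3,-17.298) [heading=0, move]
    LT 120: heading 0 -> 120
    -- iteration 2/2 --
    FD 14.2: (26.3,-17.298) -> (19.2,-5) [heading=120, move]
    LT 120: heading 120 -> 240
  ]
  -- iteration 3/3 --
  PU: pen up
  LT 180: heading 240 -> 60
  LT 60: heading 60 -> 120
  REPEAT 2 [
    -- iteration 1/2 --
    FD 14.2: (19.2,-5) -> (12.1,7.298) [heading=120, move]
    LT 120: heading 120 -> 240
    -- iteration 2/2 --
    FD 14.2: (12.1,7.298) -> (5,-5) [heading=240, move]
    LT 120: heading 240 -> 0
  ]
]
Final: pos=(5,-5), heading=0, 0 segment(s) drawn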